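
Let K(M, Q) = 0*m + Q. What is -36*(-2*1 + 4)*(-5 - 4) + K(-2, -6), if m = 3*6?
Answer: 642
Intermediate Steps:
m = 18
K(M, Q) = Q (K(M, Q) = 0*18 + Q = 0 + Q = Q)
-36*(-2*1 + 4)*(-5 - 4) + K(-2, -6) = -36*(-2*1 + 4)*(-5 - 4) - 6 = -36*(-2 + 4)*(-9) - 6 = -72*(-9) - 6 = -36*(-18) - 6 = 648 - 6 = 642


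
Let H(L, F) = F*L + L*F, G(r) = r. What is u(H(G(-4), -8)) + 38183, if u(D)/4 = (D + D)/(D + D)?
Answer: 38187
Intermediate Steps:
H(L, F) = 2*F*L (H(L, F) = F*L + F*L = 2*F*L)
u(D) = 4 (u(D) = 4*((D + D)/(D + D)) = 4*((2*D)/((2*D))) = 4*((2*D)*(1/(2*D))) = 4*1 = 4)
u(H(G(-4), -8)) + 38183 = 4 + 38183 = 38187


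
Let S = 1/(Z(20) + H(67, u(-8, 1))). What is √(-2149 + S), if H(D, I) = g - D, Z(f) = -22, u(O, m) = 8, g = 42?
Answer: 2*I*√1186797/47 ≈ 46.358*I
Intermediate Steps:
H(D, I) = 42 - D
S = -1/47 (S = 1/(-22 + (42 - 1*67)) = 1/(-22 + (42 - 67)) = 1/(-22 - 25) = 1/(-47) = -1/47 ≈ -0.021277)
√(-2149 + S) = √(-2149 - 1/47) = √(-101004/47) = 2*I*√1186797/47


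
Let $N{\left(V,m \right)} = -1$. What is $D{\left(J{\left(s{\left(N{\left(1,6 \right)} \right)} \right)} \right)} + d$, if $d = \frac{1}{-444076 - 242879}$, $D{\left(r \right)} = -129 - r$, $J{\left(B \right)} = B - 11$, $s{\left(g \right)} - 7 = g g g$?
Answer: $- \frac{85182421}{686955} \approx -124.0$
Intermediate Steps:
$s{\left(g \right)} = 7 + g^{3}$ ($s{\left(g \right)} = 7 + g g g = 7 + g^{2} g = 7 + g^{3}$)
$J{\left(B \right)} = -11 + B$
$d = - \frac{1}{686955}$ ($d = \frac{1}{-686955} = - \frac{1}{686955} \approx -1.4557 \cdot 10^{-6}$)
$D{\left(J{\left(s{\left(N{\left(1,6 \right)} \right)} \right)} \right)} + d = \left(-129 - \left(-11 + \left(7 + \left(-1\right)^{3}\right)\right)\right) - \frac{1}{686955} = \left(-129 - \left(-11 + \left(7 - 1\right)\right)\right) - \frac{1}{686955} = \left(-129 - \left(-11 + 6\right)\right) - \frac{1}{686955} = \left(-129 - -5\right) - \frac{1}{686955} = \left(-129 + 5\right) - \frac{1}{686955} = -124 - \frac{1}{686955} = - \frac{85182421}{686955}$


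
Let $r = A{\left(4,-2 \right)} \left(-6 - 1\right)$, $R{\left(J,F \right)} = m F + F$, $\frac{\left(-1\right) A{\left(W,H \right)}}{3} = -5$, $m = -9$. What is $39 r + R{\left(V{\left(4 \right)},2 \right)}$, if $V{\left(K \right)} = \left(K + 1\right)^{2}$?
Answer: $-4111$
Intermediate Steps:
$A{\left(W,H \right)} = 15$ ($A{\left(W,H \right)} = \left(-3\right) \left(-5\right) = 15$)
$V{\left(K \right)} = \left(1 + K\right)^{2}$
$R{\left(J,F \right)} = - 8 F$ ($R{\left(J,F \right)} = - 9 F + F = - 8 F$)
$r = -105$ ($r = 15 \left(-6 - 1\right) = 15 \left(-7\right) = -105$)
$39 r + R{\left(V{\left(4 \right)},2 \right)} = 39 \left(-105\right) - 16 = -4095 - 16 = -4111$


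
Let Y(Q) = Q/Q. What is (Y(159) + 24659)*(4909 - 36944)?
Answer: -789983100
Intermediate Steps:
Y(Q) = 1
(Y(159) + 24659)*(4909 - 36944) = (1 + 24659)*(4909 - 36944) = 24660*(-32035) = -789983100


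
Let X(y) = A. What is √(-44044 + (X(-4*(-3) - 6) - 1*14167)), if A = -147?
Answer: I*√58358 ≈ 241.57*I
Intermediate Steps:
X(y) = -147
√(-44044 + (X(-4*(-3) - 6) - 1*14167)) = √(-44044 + (-147 - 1*14167)) = √(-44044 + (-147 - 14167)) = √(-44044 - 14314) = √(-58358) = I*√58358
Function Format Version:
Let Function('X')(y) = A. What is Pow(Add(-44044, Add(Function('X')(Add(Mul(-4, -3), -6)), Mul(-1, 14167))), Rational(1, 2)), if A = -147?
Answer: Mul(I, Pow(58358, Rational(1, 2))) ≈ Mul(241.57, I)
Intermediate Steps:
Function('X')(y) = -147
Pow(Add(-44044, Add(Function('X')(Add(Mul(-4, -3), -6)), Mul(-1, 14167))), Rational(1, 2)) = Pow(Add(-44044, Add(-147, Mul(-1, 14167))), Rational(1, 2)) = Pow(Add(-44044, Add(-147, -14167)), Rational(1, 2)) = Pow(Add(-44044, -14314), Rational(1, 2)) = Pow(-58358, Rational(1, 2)) = Mul(I, Pow(58358, Rational(1, 2)))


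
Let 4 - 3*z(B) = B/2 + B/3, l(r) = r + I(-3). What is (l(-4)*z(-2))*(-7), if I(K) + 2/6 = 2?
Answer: 833/27 ≈ 30.852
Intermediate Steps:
I(K) = 5/3 (I(K) = -⅓ + 2 = 5/3)
l(r) = 5/3 + r (l(r) = r + 5/3 = 5/3 + r)
z(B) = 4/3 - 5*B/18 (z(B) = 4/3 - (B/2 + B/3)/3 = 4/3 - 5*B/18)
(l(-4)*z(-2))*(-7) = ((5/3 - 4)*(4/3 - 5/18*(-2)))*(-7) = -7*(4/3 + 5/9)/3*(-7) = -7/3*17/9*(-7) = -119/27*(-7) = 833/27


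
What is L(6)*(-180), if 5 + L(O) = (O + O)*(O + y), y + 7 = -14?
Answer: 33300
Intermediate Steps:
y = -21 (y = -7 - 14 = -21)
L(O) = -5 + 2*O*(-21 + O) (L(O) = -5 + (O + O)*(O - 21) = -5 + (2*O)*(-21 + O) = -5 + 2*O*(-21 + O))
L(6)*(-180) = (-5 - 42*6 + 2*6²)*(-180) = (-5 - 252 + 2*36)*(-180) = (-5 - 252 + 72)*(-180) = -185*(-180) = 33300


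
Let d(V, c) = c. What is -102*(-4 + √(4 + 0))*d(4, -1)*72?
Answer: -14688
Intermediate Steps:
-102*(-4 + √(4 + 0))*d(4, -1)*72 = -102*(-4 + √(4 + 0))*(-1)*72 = -102*(-4 + √4)*(-1)*72 = -102*(-4 + 2)*(-1)*72 = -(-204)*(-1)*72 = -102*2*72 = -204*72 = -14688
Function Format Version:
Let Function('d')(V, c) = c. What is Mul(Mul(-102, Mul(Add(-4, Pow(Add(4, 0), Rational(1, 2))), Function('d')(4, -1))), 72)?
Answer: -14688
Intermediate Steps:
Mul(Mul(-102, Mul(Add(-4, Pow(Add(4, 0), Rational(1, 2))), Function('d')(4, -1))), 72) = Mul(Mul(-102, Mul(Add(-4, Pow(Add(4, 0), Rational(1, 2))), -1)), 72) = Mul(Mul(-102, Mul(Add(-4, Pow(4, Rational(1, 2))), -1)), 72) = Mul(Mul(-102, Mul(Add(-4, 2), -1)), 72) = Mul(Mul(-102, Mul(-2, -1)), 72) = Mul(Mul(-102, 2), 72) = Mul(-204, 72) = -14688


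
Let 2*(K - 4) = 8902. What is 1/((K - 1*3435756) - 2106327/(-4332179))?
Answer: -4332179/14865008028552 ≈ -2.9143e-7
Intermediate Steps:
K = 4455 (K = 4 + (½)*8902 = 4 + 4451 = 4455)
1/((K - 1*3435756) - 2106327/(-4332179)) = 1/((4455 - 1*3435756) - 2106327/(-4332179)) = 1/((4455 - 3435756) - 2106327*(-1/4332179)) = 1/(-3431301 + 2106327/4332179) = 1/(-14865008028552/4332179) = -4332179/14865008028552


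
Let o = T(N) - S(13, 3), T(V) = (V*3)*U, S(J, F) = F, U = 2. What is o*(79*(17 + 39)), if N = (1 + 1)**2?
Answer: 92904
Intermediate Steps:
N = 4 (N = 2**2 = 4)
T(V) = 6*V (T(V) = (V*3)*2 = (3*V)*2 = 6*V)
o = 21 (o = 6*4 - 1*3 = 24 - 3 = 21)
o*(79*(17 + 39)) = 21*(79*(17 + 39)) = 21*(79*56) = 21*4424 = 92904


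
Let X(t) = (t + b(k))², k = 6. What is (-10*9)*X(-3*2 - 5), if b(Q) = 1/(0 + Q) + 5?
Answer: -6125/2 ≈ -3062.5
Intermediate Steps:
b(Q) = 5 + 1/Q (b(Q) = 1/Q + 5 = 5 + 1/Q)
X(t) = (31/6 + t)² (X(t) = (t + (5 + 1/6))² = (t + (5 + ⅙))² = (t + 31/6)² = (31/6 + t)²)
(-10*9)*X(-3*2 - 5) = (-10*9)*((31 + 6*(-3*2 - 5))²/36) = -5*(31 + 6*(-6 - 5))²/2 = -5*(31 + 6*(-11))²/2 = -5*(31 - 66)²/2 = -5*(-35)²/2 = -5*1225/2 = -90*1225/36 = -6125/2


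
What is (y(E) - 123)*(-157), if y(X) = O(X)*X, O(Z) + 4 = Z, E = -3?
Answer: 16014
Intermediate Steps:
O(Z) = -4 + Z
y(X) = X*(-4 + X) (y(X) = (-4 + X)*X = X*(-4 + X))
(y(E) - 123)*(-157) = (-3*(-4 - 3) - 123)*(-157) = (-3*(-7) - 123)*(-157) = (21 - 123)*(-157) = -102*(-157) = 16014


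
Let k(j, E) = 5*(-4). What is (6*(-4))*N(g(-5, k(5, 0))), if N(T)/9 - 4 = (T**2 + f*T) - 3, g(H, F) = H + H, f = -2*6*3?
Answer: -99576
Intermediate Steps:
k(j, E) = -20
f = -36 (f = -12*3 = -36)
g(H, F) = 2*H
N(T) = 9 - 324*T + 9*T**2 (N(T) = 36 + 9*((T**2 - 36*T) - 3) = 36 + 9*(-3 + T**2 - 36*T) = 36 + (-27 - 324*T + 9*T**2) = 9 - 324*T + 9*T**2)
(6*(-4))*N(g(-5, k(5, 0))) = (6*(-4))*(9 - 648*(-5) + 9*(2*(-5))**2) = -24*(9 - 324*(-10) + 9*(-10)**2) = -24*(9 + 3240 + 9*100) = -24*(9 + 3240 + 900) = -24*4149 = -99576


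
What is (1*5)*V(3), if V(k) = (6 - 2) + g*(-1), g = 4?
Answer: 0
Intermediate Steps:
V(k) = 0 (V(k) = (6 - 2) + 4*(-1) = 4 - 4 = 0)
(1*5)*V(3) = (1*5)*0 = 5*0 = 0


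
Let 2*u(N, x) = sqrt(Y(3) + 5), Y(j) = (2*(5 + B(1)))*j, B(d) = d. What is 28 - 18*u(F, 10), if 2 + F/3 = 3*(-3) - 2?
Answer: 28 - 9*sqrt(41) ≈ -29.628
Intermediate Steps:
F = -39 (F = -6 + 3*(3*(-3) - 2) = -6 + 3*(-9 - 2) = -6 + 3*(-11) = -6 - 33 = -39)
Y(j) = 12*j (Y(j) = (2*(5 + 1))*j = (2*6)*j = 12*j)
u(N, x) = sqrt(41)/2 (u(N, x) = sqrt(12*3 + 5)/2 = sqrt(36 + 5)/2 = sqrt(41)/2)
28 - 18*u(F, 10) = 28 - 9*sqrt(41)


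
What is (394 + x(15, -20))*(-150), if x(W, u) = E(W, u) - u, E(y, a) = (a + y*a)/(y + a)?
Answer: -71700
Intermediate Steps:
E(y, a) = (a + a*y)/(a + y)
x(W, u) = -u + u*(1 + W)/(W + u) (x(W, u) = u*(1 + W)/(u + W) - u = u*(1 + W)/(W + u) - u = -u + u*(1 + W)/(W + u))
(394 + x(15, -20))*(-150) = (394 - 20*(1 - 1*(-20))/(15 - 20))*(-150) = (394 - 20*(1 + 20)/(-5))*(-150) = (394 - 20*(-⅕)*21)*(-150) = (394 + 84)*(-150) = 478*(-150) = -71700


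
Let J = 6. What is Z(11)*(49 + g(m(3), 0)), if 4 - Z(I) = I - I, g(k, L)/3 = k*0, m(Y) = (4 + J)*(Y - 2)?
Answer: 196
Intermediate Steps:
m(Y) = -20 + 10*Y (m(Y) = (4 + 6)*(Y - 2) = 10*(-2 + Y) = -20 + 10*Y)
g(k, L) = 0 (g(k, L) = 3*(k*0) = 3*0 = 0)
Z(I) = 4 (Z(I) = 4 - (I - I) = 4 - 1*0 = 4 + 0 = 4)
Z(11)*(49 + g(m(3), 0)) = 4*(49 + 0) = 4*49 = 196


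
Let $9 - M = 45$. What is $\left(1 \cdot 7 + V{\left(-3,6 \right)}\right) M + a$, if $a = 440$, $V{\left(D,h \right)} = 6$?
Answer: $-28$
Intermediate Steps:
$M = -36$ ($M = 9 - 45 = -36$)
$\left(1 \cdot 7 + V{\left(-3,6 \right)}\right) M + a = \left(1 \cdot 7 + 6\right) \left(-36\right) + 440 = \left(7 + 6\right) \left(-36\right) + 440 = 13 \left(-36\right) + 440 = -468 + 440 = -28$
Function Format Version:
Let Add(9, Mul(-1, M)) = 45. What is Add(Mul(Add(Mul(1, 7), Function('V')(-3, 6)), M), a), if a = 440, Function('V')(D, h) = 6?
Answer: -28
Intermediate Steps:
M = -36 (M = Add(9, Mul(-1, 45)) = Add(9, -45) = -36)
Add(Mul(Add(Mul(1, 7), Function('V')(-3, 6)), M), a) = Add(Mul(Add(Mul(1, 7), 6), -36), 440) = Add(Mul(Add(7, 6), -36), 440) = Add(Mul(13, -36), 440) = Add(-468, 440) = -28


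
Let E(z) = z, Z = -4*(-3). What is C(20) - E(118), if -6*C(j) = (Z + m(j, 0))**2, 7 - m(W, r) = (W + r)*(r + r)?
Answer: -1069/6 ≈ -178.17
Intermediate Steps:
Z = 12
m(W, r) = 7 - 2*r*(W + r) (m(W, r) = 7 - (W + r)*(r + r) = 7 - (W + r)*2*r = 7 - 2*r*(W + r))
C(j) = -361/6 (C(j) = -(12 + (7 - 2*0**2 - 2*j*0))**2/6 = -(12 + (7 - 2*0 + 0))**2/6 = -(12 + (7 + 0 + 0))**2/6 = -(12 + 7)**2/6 = -1/6*19**2 = -1/6*361 = -361/6)
C(20) - E(118) = -361/6 - 1*118 = -361/6 - 118 = -1069/6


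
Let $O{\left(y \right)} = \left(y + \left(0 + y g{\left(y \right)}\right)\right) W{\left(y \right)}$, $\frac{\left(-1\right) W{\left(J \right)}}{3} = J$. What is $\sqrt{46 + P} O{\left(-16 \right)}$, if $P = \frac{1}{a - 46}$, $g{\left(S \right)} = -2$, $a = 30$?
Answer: $1344 \sqrt{15} \approx 5205.3$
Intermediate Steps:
$W{\left(J \right)} = - 3 J$
$P = - \frac{1}{16}$ ($P = \frac{1}{30 - 46} = \frac{1}{-16} = - \frac{1}{16} \approx -0.0625$)
$O{\left(y \right)} = 3 y^{2}$ ($O{\left(y \right)} = \left(y + \left(0 + y \left(-2\right)\right)\right) \left(- 3 y\right) = \left(y + \left(0 - 2 y\right)\right) \left(- 3 y\right) = \left(y - 2 y\right) \left(- 3 y\right) = - y \left(- 3 y\right) = 3 y^{2}$)
$\sqrt{46 + P} O{\left(-16 \right)} = \sqrt{46 - \frac{1}{16}} \cdot 3 \left(-16\right)^{2} = \sqrt{\frac{735}{16}} \cdot 3 \cdot 256 = \frac{7 \sqrt{15}}{4} \cdot 768 = 1344 \sqrt{15}$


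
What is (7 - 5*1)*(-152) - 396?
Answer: -700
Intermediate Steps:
(7 - 5*1)*(-152) - 396 = (7 - 5)*(-152) - 396 = 2*(-152) - 396 = -304 - 396 = -700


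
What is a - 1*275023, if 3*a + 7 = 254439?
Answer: -570637/3 ≈ -1.9021e+5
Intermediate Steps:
a = 254432/3 (a = -7/3 + (1/3)*254439 = -7/3 + 84813 = 254432/3 ≈ 84811.)
a - 1*275023 = 254432/3 - 1*275023 = 254432/3 - 275023 = -570637/3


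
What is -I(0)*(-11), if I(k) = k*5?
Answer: 0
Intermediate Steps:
I(k) = 5*k
-I(0)*(-11) = -5*0*(-11) = -1*0*(-11) = 0*(-11) = 0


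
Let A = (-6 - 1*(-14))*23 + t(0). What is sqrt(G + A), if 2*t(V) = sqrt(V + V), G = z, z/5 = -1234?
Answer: I*sqrt(5986) ≈ 77.369*I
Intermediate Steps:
z = -6170 (z = 5*(-1234) = -6170)
G = -6170
t(V) = sqrt(2)*sqrt(V)/2 (t(V) = sqrt(V + V)/2 = sqrt(2*V)/2 = (sqrt(2)*sqrt(V))/2 = sqrt(2)*sqrt(V)/2)
A = 184 (A = (-6 - 1*(-14))*23 + sqrt(2)*sqrt(0)/2 = (-6 + 14)*23 + (1/2)*sqrt(2)*0 = 8*23 + 0 = 184 + 0 = 184)
sqrt(G + A) = sqrt(-6170 + 184) = sqrt(-5986) = I*sqrt(5986)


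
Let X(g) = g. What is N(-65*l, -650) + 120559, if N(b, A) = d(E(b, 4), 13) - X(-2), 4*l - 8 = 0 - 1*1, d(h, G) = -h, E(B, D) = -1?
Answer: 120562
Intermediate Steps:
l = 7/4 (l = 2 + (0 - 1*1)/4 = 2 + (0 - 1)/4 = 2 + (1/4)*(-1) = 2 - 1/4 = 7/4 ≈ 1.7500)
N(b, A) = 3 (N(b, A) = -1*(-1) - 1*(-2) = 1 + 2 = 3)
N(-65*l, -650) + 120559 = 3 + 120559 = 120562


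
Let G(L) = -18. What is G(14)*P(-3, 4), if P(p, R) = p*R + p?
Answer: 270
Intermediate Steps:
P(p, R) = p + R*p (P(p, R) = R*p + p = p + R*p)
G(14)*P(-3, 4) = -(-54)*(1 + 4) = -(-54)*5 = -18*(-15) = 270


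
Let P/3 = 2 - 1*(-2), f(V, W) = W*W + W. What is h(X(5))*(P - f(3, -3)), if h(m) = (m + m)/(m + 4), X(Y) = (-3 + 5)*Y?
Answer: 60/7 ≈ 8.5714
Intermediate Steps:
f(V, W) = W + W² (f(V, W) = W² + W = W + W²)
P = 12 (P = 3*(2 - 1*(-2)) = 3*(2 + 2) = 3*4 = 12)
X(Y) = 2*Y
h(m) = 2*m/(4 + m) (h(m) = (2*m)/(4 + m) = 2*m/(4 + m))
h(X(5))*(P - f(3, -3)) = (2*(2*5)/(4 + 2*5))*(12 - (-3)*(1 - 3)) = (2*10/(4 + 10))*(12 - (-3)*(-2)) = (2*10/14)*(12 - 1*6) = (2*10*(1/14))*(12 - 6) = (10/7)*6 = 60/7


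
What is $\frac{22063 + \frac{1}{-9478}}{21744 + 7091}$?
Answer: $\frac{209113113}{273298130} \approx 0.76515$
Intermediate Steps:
$\frac{22063 + \frac{1}{-9478}}{21744 + 7091} = \frac{22063 - \frac{1}{9478}}{28835} = \frac{209113113}{9478} \cdot \frac{1}{28835} = \frac{209113113}{273298130}$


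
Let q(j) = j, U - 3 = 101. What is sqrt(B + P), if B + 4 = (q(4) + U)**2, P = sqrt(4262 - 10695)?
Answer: sqrt(11660 + I*sqrt(6433)) ≈ 107.98 + 0.3714*I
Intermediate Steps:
U = 104 (U = 3 + 101 = 104)
P = I*sqrt(6433) (P = sqrt(-6433) = I*sqrt(6433) ≈ 80.206*I)
B = 11660 (B = -4 + (4 + 104)**2 = -4 + 108**2 = -4 + 11664 = 11660)
sqrt(B + P) = sqrt(11660 + I*sqrt(6433))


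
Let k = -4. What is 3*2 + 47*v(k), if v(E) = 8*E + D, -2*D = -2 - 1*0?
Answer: -1451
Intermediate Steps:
D = 1 (D = -(-2 - 1*0)/2 = -(-2 + 0)/2 = -½*(-2) = 1)
v(E) = 1 + 8*E (v(E) = 8*E + 1 = 1 + 8*E)
3*2 + 47*v(k) = 3*2 + 47*(1 + 8*(-4)) = 6 + 47*(1 - 32) = 6 + 47*(-31) = 6 - 1457 = -1451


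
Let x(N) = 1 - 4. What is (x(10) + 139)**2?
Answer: 18496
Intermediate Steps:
x(N) = -3
(x(10) + 139)**2 = (-3 + 139)**2 = 136**2 = 18496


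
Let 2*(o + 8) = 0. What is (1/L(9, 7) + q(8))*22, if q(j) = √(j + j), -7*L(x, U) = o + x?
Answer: -66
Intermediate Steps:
o = -8 (o = -8 + (½)*0 = -8 + 0 = -8)
L(x, U) = 8/7 - x/7 (L(x, U) = -(-8 + x)/7 = 8/7 - x/7)
q(j) = √2*√j (q(j) = √(2*j) = √2*√j)
(1/L(9, 7) + q(8))*22 = (1/(8/7 - ⅐*9) + √2*√8)*22 = (1/(8/7 - 9/7) + √2*(2*√2))*22 = (1/(-⅐) + 4)*22 = (-7 + 4)*22 = -3*22 = -66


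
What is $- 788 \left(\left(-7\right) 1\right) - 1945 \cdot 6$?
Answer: $-6154$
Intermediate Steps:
$- 788 \left(\left(-7\right) 1\right) - 1945 \cdot 6 = \left(-788\right) \left(-7\right) - 11670 = 5516 - 11670 = -6154$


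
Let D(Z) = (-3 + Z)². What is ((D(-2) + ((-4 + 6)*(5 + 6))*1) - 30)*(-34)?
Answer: -578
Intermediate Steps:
((D(-2) + ((-4 + 6)*(5 + 6))*1) - 30)*(-34) = (((-3 - 2)² + ((-4 + 6)*(5 + 6))*1) - 30)*(-34) = (((-5)² + (2*11)*1) - 30)*(-34) = ((25 + 22*1) - 30)*(-34) = ((25 + 22) - 30)*(-34) = (47 - 30)*(-34) = 17*(-34) = -578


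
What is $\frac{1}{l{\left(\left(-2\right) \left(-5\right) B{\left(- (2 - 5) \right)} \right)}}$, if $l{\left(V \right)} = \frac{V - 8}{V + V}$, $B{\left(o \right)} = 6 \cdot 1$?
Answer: $\frac{30}{13} \approx 2.3077$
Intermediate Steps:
$B{\left(o \right)} = 6$
$l{\left(V \right)} = \frac{-8 + V}{2 V}$
$\frac{1}{l{\left(\left(-2\right) \left(-5\right) B{\left(- (2 - 5) \right)} \right)}} = \frac{1}{\frac{1}{2} \frac{1}{\left(-2\right) \left(-5\right) 6} \left(-8 + \left(-2\right) \left(-5\right) 6\right)} = \frac{1}{\frac{1}{2} \frac{1}{10 \cdot 6} \left(-8 + 10 \cdot 6\right)} = \frac{1}{\frac{1}{2} \cdot \frac{1}{60} \left(-8 + 60\right)} = \frac{1}{\frac{1}{2} \cdot \frac{1}{60} \cdot 52} = \frac{1}{\frac{13}{30}} = \frac{30}{13}$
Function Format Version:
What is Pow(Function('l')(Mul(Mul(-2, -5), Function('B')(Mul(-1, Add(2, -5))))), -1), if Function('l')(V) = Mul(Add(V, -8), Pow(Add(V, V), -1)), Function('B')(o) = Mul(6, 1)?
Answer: Rational(30, 13) ≈ 2.3077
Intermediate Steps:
Function('B')(o) = 6
Function('l')(V) = Mul(Rational(1, 2), Pow(V, -1), Add(-8, V)) (Function('l')(V) = Mul(Add(-8, V), Pow(Mul(2, V), -1)) = Mul(Add(-8, V), Mul(Rational(1, 2), Pow(V, -1))) = Mul(Rational(1, 2), Pow(V, -1), Add(-8, V)))
Pow(Function('l')(Mul(Mul(-2, -5), Function('B')(Mul(-1, Add(2, -5))))), -1) = Pow(Mul(Rational(1, 2), Pow(Mul(Mul(-2, -5), 6), -1), Add(-8, Mul(Mul(-2, -5), 6))), -1) = Pow(Mul(Rational(1, 2), Pow(Mul(10, 6), -1), Add(-8, Mul(10, 6))), -1) = Pow(Mul(Rational(1, 2), Pow(60, -1), Add(-8, 60)), -1) = Pow(Mul(Rational(1, 2), Rational(1, 60), 52), -1) = Pow(Rational(13, 30), -1) = Rational(30, 13)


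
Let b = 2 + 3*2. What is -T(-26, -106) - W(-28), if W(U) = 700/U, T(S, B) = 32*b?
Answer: -231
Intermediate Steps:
b = 8 (b = 2 + 6 = 8)
T(S, B) = 256 (T(S, B) = 32*8 = 256)
-T(-26, -106) - W(-28) = -1*256 - 700/(-28) = -256 - 700*(-1)/28 = -256 - 1*(-25) = -256 + 25 = -231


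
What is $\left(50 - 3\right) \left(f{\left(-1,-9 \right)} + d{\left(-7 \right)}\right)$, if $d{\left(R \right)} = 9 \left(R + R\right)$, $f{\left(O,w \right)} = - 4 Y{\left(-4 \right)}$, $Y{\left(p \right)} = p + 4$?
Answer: $-5922$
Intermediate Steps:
$Y{\left(p \right)} = 4 + p$
$f{\left(O,w \right)} = 0$ ($f{\left(O,w \right)} = - 4 \left(4 - 4\right) = \left(-4\right) 0 = 0$)
$d{\left(R \right)} = 18 R$ ($d{\left(R \right)} = 9 \cdot 2 R = 18 R$)
$\left(50 - 3\right) \left(f{\left(-1,-9 \right)} + d{\left(-7 \right)}\right) = \left(50 - 3\right) \left(0 + 18 \left(-7\right)\right) = \left(50 - 3\right) \left(0 - 126\right) = 47 \left(-126\right) = -5922$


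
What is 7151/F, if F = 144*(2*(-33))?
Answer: -7151/9504 ≈ -0.75242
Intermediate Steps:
F = -9504 (F = 144*(-66) = -9504)
7151/F = 7151/(-9504) = 7151*(-1/9504) = -7151/9504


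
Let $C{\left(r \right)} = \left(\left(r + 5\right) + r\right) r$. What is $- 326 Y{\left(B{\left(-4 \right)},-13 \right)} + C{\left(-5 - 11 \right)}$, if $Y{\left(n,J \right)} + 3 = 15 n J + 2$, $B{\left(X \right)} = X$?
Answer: $-253522$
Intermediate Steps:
$Y{\left(n,J \right)} = -1 + 15 J n$ ($Y{\left(n,J \right)} = -3 + \left(15 n J + 2\right) = -3 + \left(15 J n + 2\right) = -3 + \left(2 + 15 J n\right) = -1 + 15 J n$)
$C{\left(r \right)} = r \left(5 + 2 r\right)$ ($C{\left(r \right)} = \left(\left(5 + r\right) + r\right) r = \left(5 + 2 r\right) r = r \left(5 + 2 r\right)$)
$- 326 Y{\left(B{\left(-4 \right)},-13 \right)} + C{\left(-5 - 11 \right)} = - 326 \left(-1 + 15 \left(-13\right) \left(-4\right)\right) + \left(-5 - 11\right) \left(5 + 2 \left(-5 - 11\right)\right) = - 326 \left(-1 + 780\right) - 16 \left(5 + 2 \left(-16\right)\right) = \left(-326\right) 779 - 16 \left(5 - 32\right) = -253954 - -432 = -253954 + 432 = -253522$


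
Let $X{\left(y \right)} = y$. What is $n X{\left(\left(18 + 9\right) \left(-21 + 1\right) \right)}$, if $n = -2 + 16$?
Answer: $-7560$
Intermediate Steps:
$n = 14$
$n X{\left(\left(18 + 9\right) \left(-21 + 1\right) \right)} = 14 \left(18 + 9\right) \left(-21 + 1\right) = 14 \cdot 27 \left(-20\right) = 14 \left(-540\right) = -7560$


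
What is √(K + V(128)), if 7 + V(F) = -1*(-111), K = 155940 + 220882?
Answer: √376926 ≈ 613.94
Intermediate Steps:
K = 376822
V(F) = 104 (V(F) = -7 - 1*(-111) = -7 + 111 = 104)
√(K + V(128)) = √(376822 + 104) = √376926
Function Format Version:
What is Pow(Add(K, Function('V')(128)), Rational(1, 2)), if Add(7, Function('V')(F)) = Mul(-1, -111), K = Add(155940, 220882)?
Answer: Pow(376926, Rational(1, 2)) ≈ 613.94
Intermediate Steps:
K = 376822
Function('V')(F) = 104 (Function('V')(F) = Add(-7, Mul(-1, -111)) = Add(-7, 111) = 104)
Pow(Add(K, Function('V')(128)), Rational(1, 2)) = Pow(Add(376822, 104), Rational(1, 2)) = Pow(376926, Rational(1, 2))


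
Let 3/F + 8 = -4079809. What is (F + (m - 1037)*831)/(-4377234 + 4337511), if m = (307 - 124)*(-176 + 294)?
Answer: -23231657065112/54020856897 ≈ -430.05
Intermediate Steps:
F = -1/1359939 (F = 3/(-8 - 4079809) = 3/(-4079817) = 3*(-1/4079817) = -1/1359939 ≈ -7.3533e-7)
m = 21594 (m = 183*118 = 21594)
(F + (m - 1037)*831)/(-4377234 + 4337511) = (-1/1359939 + (21594 - 1037)*831)/(-4377234 + 4337511) = (-1/1359939 + 20557*831)/(-39723) = (-1/1359939 + 17082867)*(-1/39723) = (23231657065112/1359939)*(-1/39723) = -23231657065112/54020856897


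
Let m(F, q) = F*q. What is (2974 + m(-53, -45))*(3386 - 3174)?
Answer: 1136108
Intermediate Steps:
(2974 + m(-53, -45))*(3386 - 3174) = (2974 - 53*(-45))*(3386 - 3174) = (2974 + 2385)*212 = 5359*212 = 1136108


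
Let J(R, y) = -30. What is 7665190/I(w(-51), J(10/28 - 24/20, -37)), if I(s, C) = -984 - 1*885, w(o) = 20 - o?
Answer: -7665190/1869 ≈ -4101.2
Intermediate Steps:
I(s, C) = -1869 (I(s, C) = -984 - 885 = -1869)
7665190/I(w(-51), J(10/28 - 24/20, -37)) = 7665190/(-1869) = 7665190*(-1/1869) = -7665190/1869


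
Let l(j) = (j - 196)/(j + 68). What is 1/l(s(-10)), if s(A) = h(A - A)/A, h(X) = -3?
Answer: -683/1957 ≈ -0.34900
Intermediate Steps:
s(A) = -3/A
l(j) = (-196 + j)/(68 + j)
1/l(s(-10)) = 1/((-196 - 3/(-10))/(68 - 3/(-10))) = 1/((-196 - 3*(-⅒))/(68 - 3*(-⅒))) = 1/((-196 + 3/10)/(68 + 3/10)) = 1/(-1957/10/(683/10)) = 1/((10/683)*(-1957/10)) = 1/(-1957/683) = -683/1957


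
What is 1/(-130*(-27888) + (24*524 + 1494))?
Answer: 1/3639510 ≈ 2.7476e-7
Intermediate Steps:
1/(-130*(-27888) + (24*524 + 1494)) = 1/(3625440 + (12576 + 1494)) = 1/(3625440 + 14070) = 1/3639510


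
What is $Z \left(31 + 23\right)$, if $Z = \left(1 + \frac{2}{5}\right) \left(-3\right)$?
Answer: $- \frac{1134}{5} \approx -226.8$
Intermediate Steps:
$Z = - \frac{21}{5}$ ($Z = \left(1 + 2 \cdot \frac{1}{5}\right) \left(-3\right) = \left(1 + \frac{2}{5}\right) \left(-3\right) = \frac{7}{5} \left(-3\right) = - \frac{21}{5} \approx -4.2$)
$Z \left(31 + 23\right) = - \frac{21 \left(31 + 23\right)}{5} = \left(- \frac{21}{5}\right) 54 = - \frac{1134}{5}$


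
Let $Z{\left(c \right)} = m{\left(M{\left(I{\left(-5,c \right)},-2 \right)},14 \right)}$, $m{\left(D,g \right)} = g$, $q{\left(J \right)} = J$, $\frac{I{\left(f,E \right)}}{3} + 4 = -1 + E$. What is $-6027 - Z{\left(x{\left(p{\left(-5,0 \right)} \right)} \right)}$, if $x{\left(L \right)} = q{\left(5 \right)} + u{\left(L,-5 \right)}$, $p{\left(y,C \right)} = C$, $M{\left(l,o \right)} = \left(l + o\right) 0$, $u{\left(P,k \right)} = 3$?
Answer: $-6041$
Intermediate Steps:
$I{\left(f,E \right)} = -15 + 3 E$ ($I{\left(f,E \right)} = -12 + 3 \left(-1 + E\right) = -12 + \left(-3 + 3 E\right) = -15 + 3 E$)
$M{\left(l,o \right)} = 0$
$x{\left(L \right)} = 8$ ($x{\left(L \right)} = 5 + 3 = 8$)
$Z{\left(c \right)} = 14$
$-6027 - Z{\left(x{\left(p{\left(-5,0 \right)} \right)} \right)} = -6027 - 14 = -6041$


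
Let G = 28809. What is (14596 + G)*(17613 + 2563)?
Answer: 875739280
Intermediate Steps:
(14596 + G)*(17613 + 2563) = (14596 + 28809)*(17613 + 2563) = 43405*20176 = 875739280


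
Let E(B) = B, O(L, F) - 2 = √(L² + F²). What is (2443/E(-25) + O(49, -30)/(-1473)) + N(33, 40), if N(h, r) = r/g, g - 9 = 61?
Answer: -25042823/257775 - √3301/1473 ≈ -97.189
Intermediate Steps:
g = 70 (g = 9 + 61 = 70)
N(h, r) = r/70
O(L, F) = 2 + √(F² + L²) (O(L, F) = 2 + √(L² + F²) = 2 + √(F² + L²))
(2443/E(-25) + O(49, -30)/(-1473)) + N(33, 40) = (2443/(-25) + (2 + √((-30)² + 49²))/(-1473)) + (1/70)*40 = (2443*(-1/25) + (2 + √(900 + 2401))*(-1/1473)) + 4/7 = (-2443/25 + (2 + √3301)*(-1/1473)) + 4/7 = (-2443/25 + (-2/1473 - √3301/1473)) + 4/7 = (-3598589/36825 - √3301/1473) + 4/7 = -25042823/257775 - √3301/1473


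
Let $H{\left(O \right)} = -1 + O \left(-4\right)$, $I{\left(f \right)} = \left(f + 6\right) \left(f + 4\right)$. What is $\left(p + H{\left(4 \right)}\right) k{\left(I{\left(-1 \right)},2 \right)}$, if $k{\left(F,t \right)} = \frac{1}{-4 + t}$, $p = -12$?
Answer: $\frac{29}{2} \approx 14.5$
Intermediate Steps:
$I{\left(f \right)} = \left(4 + f\right) \left(6 + f\right)$ ($I{\left(f \right)} = \left(6 + f\right) \left(4 + f\right) = \left(4 + f\right) \left(6 + f\right)$)
$H{\left(O \right)} = -1 - 4 O$
$\left(p + H{\left(4 \right)}\right) k{\left(I{\left(-1 \right)},2 \right)} = \frac{-12 - 17}{-4 + 2} = \frac{-12 - 17}{-2} = \left(-12 - 17\right) \left(- \frac{1}{2}\right) = \left(-29\right) \left(- \frac{1}{2}\right) = \frac{29}{2}$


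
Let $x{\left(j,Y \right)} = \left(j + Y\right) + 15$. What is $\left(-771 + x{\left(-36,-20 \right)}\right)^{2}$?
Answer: $659344$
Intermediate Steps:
$x{\left(j,Y \right)} = 15 + Y + j$ ($x{\left(j,Y \right)} = \left(Y + j\right) + 15 = 15 + Y + j$)
$\left(-771 + x{\left(-36,-20 \right)}\right)^{2} = \left(-771 - 41\right)^{2} = \left(-812\right)^{2} = 659344$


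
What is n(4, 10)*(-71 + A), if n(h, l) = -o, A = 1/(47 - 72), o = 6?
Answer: 10656/25 ≈ 426.24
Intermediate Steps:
A = -1/25 (A = 1/(-25) = -1/25 ≈ -0.040000)
n(h, l) = -6 (n(h, l) = -1*6 = -6)
n(4, 10)*(-71 + A) = -6*(-71 - 1/25) = -6*(-1776/25) = 10656/25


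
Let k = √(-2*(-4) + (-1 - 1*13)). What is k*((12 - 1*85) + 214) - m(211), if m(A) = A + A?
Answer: -422 + 141*I*√6 ≈ -422.0 + 345.38*I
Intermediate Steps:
m(A) = 2*A
k = I*√6 (k = √(8 + (-1 - 13)) = √(8 - 14) = √(-6) = I*√6 ≈ 2.4495*I)
k*((12 - 1*85) + 214) - m(211) = (I*√6)*((12 - 1*85) + 214) - 2*211 = (I*√6)*((12 - 85) + 214) - 1*422 = (I*√6)*(-73 + 214) - 422 = (I*√6)*141 - 422 = 141*I*√6 - 422 = -422 + 141*I*√6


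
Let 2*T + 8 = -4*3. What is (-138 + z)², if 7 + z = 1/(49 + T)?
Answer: 31967716/1521 ≈ 21018.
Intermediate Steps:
T = -10 (T = -4 + (-4*3)/2 = -4 + (½)*(-12) = -4 - 6 = -10)
z = -272/39 (z = -7 + 1/(49 - 10) = -7 + 1/39 = -272/39 ≈ -6.9744)
(-138 + z)² = (-138 - 272/39)² = (-5654/39)² = 31967716/1521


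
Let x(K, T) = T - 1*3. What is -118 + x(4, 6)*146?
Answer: 320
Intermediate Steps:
x(K, T) = -3 + T (x(K, T) = T - 3 = -3 + T)
-118 + x(4, 6)*146 = -118 + (-3 + 6)*146 = -118 + 3*146 = -118 + 438 = 320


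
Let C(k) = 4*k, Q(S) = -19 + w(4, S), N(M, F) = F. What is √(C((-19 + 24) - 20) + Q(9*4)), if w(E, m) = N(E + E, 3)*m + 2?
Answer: √31 ≈ 5.5678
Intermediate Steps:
w(E, m) = 2 + 3*m (w(E, m) = 3*m + 2 = 2 + 3*m)
Q(S) = -17 + 3*S (Q(S) = -19 + (2 + 3*S) = -17 + 3*S)
√(C((-19 + 24) - 20) + Q(9*4)) = √(4*((-19 + 24) - 20) + (-17 + 3*(9*4))) = √(4*(5 - 20) + (-17 + 3*36)) = √(4*(-15) + (-17 + 108)) = √(-60 + 91) = √31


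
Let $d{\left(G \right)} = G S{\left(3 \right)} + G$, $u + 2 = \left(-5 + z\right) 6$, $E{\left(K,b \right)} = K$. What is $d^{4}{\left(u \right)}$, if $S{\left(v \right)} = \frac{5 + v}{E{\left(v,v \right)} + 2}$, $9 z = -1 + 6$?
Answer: $\frac{1562310005776}{50625} \approx 3.086 \cdot 10^{7}$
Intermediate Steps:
$z = \frac{5}{9}$ ($z = \frac{-1 + 6}{9} = \frac{1}{9} \cdot 5 = \frac{5}{9} \approx 0.55556$)
$u = - \frac{86}{3}$ ($u = -2 + \left(-5 + \frac{5}{9}\right) 6 = -2 - \frac{80}{3} = - \frac{86}{3} \approx -28.667$)
$S{\left(v \right)} = \frac{5 + v}{2 + v}$ ($S{\left(v \right)} = \frac{5 + v}{v + 2} = \frac{5 + v}{2 + v}$)
$d{\left(G \right)} = \frac{13 G}{5}$ ($d{\left(G \right)} = G \frac{5 + 3}{2 + 3} + G = G \frac{1}{5} \cdot 8 + G = G \frac{8}{5} + G = \frac{8 G}{5} + G = \frac{13 G}{5}$)
$d^{4}{\left(u \right)} = \left(\frac{13}{5} \left(- \frac{86}{3}\right)\right)^{4} = \left(- \frac{1118}{15}\right)^{4} = \frac{1562310005776}{50625}$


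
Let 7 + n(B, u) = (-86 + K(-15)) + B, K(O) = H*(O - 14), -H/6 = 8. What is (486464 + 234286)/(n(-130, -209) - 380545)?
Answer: -360375/189688 ≈ -1.8998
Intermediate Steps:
H = -48 (H = -6*8 = -48)
K(O) = 672 - 48*O (K(O) = -48*(O - 14) = -48*(-14 + O) = 672 - 48*O)
n(B, u) = 1299 + B (n(B, u) = -7 + ((-86 + (672 - 48*(-15))) + B) = -7 + ((-86 + (672 + 720)) + B) = -7 + ((-86 + 1392) + B) = -7 + (1306 + B) = 1299 + B)
(486464 + 234286)/(n(-130, -209) - 380545) = (486464 + 234286)/((1299 - 130) - 380545) = 720750/(1169 - 380545) = 720750/(-379376) = 720750*(-1/379376) = -360375/189688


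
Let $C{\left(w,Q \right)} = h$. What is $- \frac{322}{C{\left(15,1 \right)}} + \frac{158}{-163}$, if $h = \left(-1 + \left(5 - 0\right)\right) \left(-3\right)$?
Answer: $\frac{25295}{978} \approx 25.864$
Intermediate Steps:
$h = -12$ ($h = \left(-1 + \left(5 + 0\right)\right) \left(-3\right) = \left(-1 + 5\right) \left(-3\right) = 4 \left(-3\right) = -12$)
$C{\left(w,Q \right)} = -12$
$- \frac{322}{C{\left(15,1 \right)}} + \frac{158}{-163} = - \frac{322}{-12} + \frac{158}{-163} = \left(-322\right) \left(- \frac{1}{12}\right) + 158 \left(- \frac{1}{163}\right) = \frac{161}{6} - \frac{158}{163} = \frac{25295}{978}$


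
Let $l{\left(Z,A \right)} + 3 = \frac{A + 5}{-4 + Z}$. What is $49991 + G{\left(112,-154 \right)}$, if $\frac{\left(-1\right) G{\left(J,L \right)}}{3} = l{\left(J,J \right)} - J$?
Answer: $\frac{201331}{4} \approx 50333.0$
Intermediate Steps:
$l{\left(Z,A \right)} = -3 + \frac{5 + A}{-4 + Z}$ ($l{\left(Z,A \right)} = -3 + \frac{A + 5}{-4 + Z} = -3 + \frac{5 + A}{-4 + Z}$)
$G{\left(J,L \right)} = 3 J - \frac{3 \left(17 - 2 J\right)}{-4 + J}$ ($G{\left(J,L \right)} = - 3 \left(\frac{17 + J - 3 J}{-4 + J} - J\right) = - 3 \left(\frac{17 - 2 J}{-4 + J} - J\right) = - 3 \left(- J + \frac{17 - 2 J}{-4 + J}\right) = 3 J - \frac{3 \left(17 - 2 J\right)}{-4 + J}$)
$49991 + G{\left(112,-154 \right)} = 49991 + \frac{3 \left(-17 + 112^{2} - 224\right)}{-4 + 112} = 49991 + \frac{3 \left(-17 + 12544 - 224\right)}{108} = 49991 + 3 \cdot \frac{1}{108} \cdot 12303 = 49991 + \frac{1367}{4} = \frac{201331}{4}$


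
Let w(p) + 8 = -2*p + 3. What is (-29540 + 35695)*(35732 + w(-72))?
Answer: 220786005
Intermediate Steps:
w(p) = -5 - 2*p (w(p) = -8 + (-2*p + 3) = -8 + (3 - 2*p) = -5 - 2*p)
(-29540 + 35695)*(35732 + w(-72)) = (-29540 + 35695)*(35732 + (-5 - 2*(-72))) = 6155*(35732 + (-5 + 144)) = 6155*(35732 + 139) = 6155*35871 = 220786005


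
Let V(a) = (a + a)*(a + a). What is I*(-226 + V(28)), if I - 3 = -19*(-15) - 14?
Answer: 797340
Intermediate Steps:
V(a) = 4*a² (V(a) = (2*a)*(2*a) = 4*a²)
I = 274 (I = 3 + (-19*(-15) - 14) = 3 + (285 - 14) = 3 + 271 = 274)
I*(-226 + V(28)) = 274*(-226 + 4*28²) = 274*(-226 + 4*784) = 274*(-226 + 3136) = 274*2910 = 797340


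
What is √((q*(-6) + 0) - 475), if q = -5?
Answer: I*√445 ≈ 21.095*I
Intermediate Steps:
√((q*(-6) + 0) - 475) = √((-5*(-6) + 0) - 475) = √((30 + 0) - 475) = √(30 - 475) = √(-445) = I*√445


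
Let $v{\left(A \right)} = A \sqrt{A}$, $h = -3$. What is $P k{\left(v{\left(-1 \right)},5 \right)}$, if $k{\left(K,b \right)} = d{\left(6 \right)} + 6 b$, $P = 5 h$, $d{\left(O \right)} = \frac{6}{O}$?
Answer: $-465$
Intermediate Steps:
$P = -15$ ($P = 5 \left(-3\right) = -15$)
$v{\left(A \right)} = A^{\frac{3}{2}}$
$k{\left(K,b \right)} = 1 + 6 b$ ($k{\left(K,b \right)} = \frac{6}{6} + 6 b = 6 \cdot \frac{1}{6} + 6 b = 1 + 6 b$)
$P k{\left(v{\left(-1 \right)},5 \right)} = - 15 \left(1 + 6 \cdot 5\right) = - 15 \left(1 + 30\right) = \left(-15\right) 31 = -465$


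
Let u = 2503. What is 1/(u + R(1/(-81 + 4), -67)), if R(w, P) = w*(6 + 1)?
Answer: 11/27532 ≈ 0.00039954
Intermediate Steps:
R(w, P) = 7*w (R(w, P) = w*7 = 7*w)
1/(u + R(1/(-81 + 4), -67)) = 1/(2503 + 7/(-81 + 4)) = 1/(2503 + 7/(-77)) = 1/(2503 + 7*(-1/77)) = 1/(2503 - 1/11) = 1/(27532/11) = 11/27532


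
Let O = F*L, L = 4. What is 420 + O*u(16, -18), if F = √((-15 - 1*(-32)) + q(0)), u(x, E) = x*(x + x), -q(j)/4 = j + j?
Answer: 420 + 2048*√17 ≈ 8864.1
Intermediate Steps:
q(j) = -8*j (q(j) = -4*(j + j) = -8*j)
u(x, E) = 2*x² (u(x, E) = x*(2*x) = 2*x²)
F = √17 (F = √((-15 - 1*(-32)) - 8*0) = √((-15 + 32) + 0) = √(17 + 0) = √17 ≈ 4.1231)
O = 4*√17 (O = √17*4 = 4*√17 ≈ 16.492)
420 + O*u(16, -18) = 420 + (4*√17)*(2*16²) = 420 + (4*√17)*(2*256) = 420 + (4*√17)*512 = 420 + 2048*√17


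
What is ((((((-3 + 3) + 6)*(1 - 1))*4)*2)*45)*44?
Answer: 0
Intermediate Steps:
((((((-3 + 3) + 6)*(1 - 1))*4)*2)*45)*44 = (((((0 + 6)*0)*4)*2)*45)*44 = ((((6*0)*4)*2)*45)*44 = (((0*4)*2)*45)*44 = ((0*2)*45)*44 = (0*45)*44 = 0*44 = 0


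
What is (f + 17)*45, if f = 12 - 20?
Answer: 405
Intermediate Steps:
f = -8
(f + 17)*45 = (-8 + 17)*45 = 9*45 = 405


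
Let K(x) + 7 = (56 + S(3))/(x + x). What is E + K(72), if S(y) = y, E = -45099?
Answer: -6495205/144 ≈ -45106.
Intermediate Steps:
K(x) = -7 + 59/(2*x) (K(x) = -7 + (56 + 3)/(x + x) = -7 + 59/((2*x)) = -7 + 59*(1/(2*x)) = -7 + 59/(2*x))
E + K(72) = -45099 + (-7 + (59/2)/72) = -45099 + (-7 + (59/2)*(1/72)) = -45099 + (-7 + 59/144) = -45099 - 949/144 = -6495205/144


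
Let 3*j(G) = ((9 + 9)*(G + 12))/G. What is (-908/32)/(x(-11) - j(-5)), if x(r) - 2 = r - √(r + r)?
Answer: 3405/4472 - 5675*I*√22/4472 ≈ 0.7614 - 5.9522*I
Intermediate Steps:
x(r) = 2 + r - √2*√r (x(r) = 2 + (r - √(r + r)) = 2 + (r - √(2*r)) = 2 + (r - √2*√r) = 2 + r - √2*√r)
j(G) = (216 + 18*G)/(3*G) (j(G) = (((9 + 9)*(G + 12))/G)/3 = ((18*(12 + G))/G)/3 = ((216 + 18*G)/G)/3 = (216 + 18*G)/(3*G))
(-908/32)/(x(-11) - j(-5)) = (-908/32)/((2 - 11 - √2*√(-11)) - (6 + 72/(-5))) = (-908*1/32)/((2 - 11 - √2*I*√11) - (6 + 72*(-⅕))) = -227/(8*((2 - 11 - I*√22) - (6 - 72/5))) = -227/(8*((-9 - I*√22) - 1*(-42/5))) = -227/(8*((-9 - I*√22) + 42/5)) = -227/(8*(-⅗ - I*√22))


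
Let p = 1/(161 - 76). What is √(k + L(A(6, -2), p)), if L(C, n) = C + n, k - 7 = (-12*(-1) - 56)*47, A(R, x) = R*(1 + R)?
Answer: I*√14587190/85 ≈ 44.933*I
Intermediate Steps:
p = 1/85 ≈ 0.011765
k = -2061 (k = 7 + (-12*(-1) - 56)*47 = 7 + (12 - 56)*47 = 7 - 44*47 = 7 - 2068 = -2061)
√(k + L(A(6, -2), p)) = √(-2061 + (6*(1 + 6) + 1/85)) = √(-2061 + (6*7 + 1/85)) = √(-2061 + (42 + 1/85)) = √(-2061 + 3571/85) = √(-171614/85) = I*√14587190/85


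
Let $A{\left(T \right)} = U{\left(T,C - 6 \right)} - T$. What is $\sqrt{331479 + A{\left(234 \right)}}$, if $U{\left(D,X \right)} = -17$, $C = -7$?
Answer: $2 \sqrt{82807} \approx 575.52$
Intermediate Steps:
$A{\left(T \right)} = -17 - T$
$\sqrt{331479 + A{\left(234 \right)}} = \sqrt{331479 - 251} = \sqrt{331228} = 2 \sqrt{82807}$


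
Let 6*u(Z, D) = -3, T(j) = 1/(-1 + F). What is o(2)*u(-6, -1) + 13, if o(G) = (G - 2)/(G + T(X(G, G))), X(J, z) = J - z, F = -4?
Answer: 13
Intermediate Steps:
T(j) = -1/5 (T(j) = 1/(-1 - 4) = 1/(-5) = -1/5)
u(Z, D) = -1/2 (u(Z, D) = (1/6)*(-3) = -1/2)
o(G) = (-2 + G)/(-1/5 + G) (o(G) = (G - 2)/(G - 1/5) = (-2 + G)/(-1/5 + G))
o(2)*u(-6, -1) + 13 = (5*(-2 + 2)/(-1 + 5*2))*(-1/2) + 13 = (5*0/(-1 + 10))*(-1/2) + 13 = (5*0/9)*(-1/2) + 13 = (5*(1/9)*0)*(-1/2) + 13 = 0*(-1/2) + 13 = 0 + 13 = 13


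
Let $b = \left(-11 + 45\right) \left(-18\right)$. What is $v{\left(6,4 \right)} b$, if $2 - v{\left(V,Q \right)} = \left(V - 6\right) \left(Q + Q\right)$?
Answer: $-1224$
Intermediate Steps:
$b = -612$ ($b = 34 \left(-18\right) = -612$)
$v{\left(V,Q \right)} = 2 - 2 Q \left(-6 + V\right)$ ($v{\left(V,Q \right)} = 2 - \left(V - 6\right) \left(Q + Q\right) = 2 - \left(-6 + V\right) 2 Q = 2 - 2 Q \left(-6 + V\right)$)
$v{\left(6,4 \right)} b = \left(2 + 12 \cdot 4 - 8 \cdot 6\right) \left(-612\right) = \left(2 + 48 - 48\right) \left(-612\right) = 2 \left(-612\right) = -1224$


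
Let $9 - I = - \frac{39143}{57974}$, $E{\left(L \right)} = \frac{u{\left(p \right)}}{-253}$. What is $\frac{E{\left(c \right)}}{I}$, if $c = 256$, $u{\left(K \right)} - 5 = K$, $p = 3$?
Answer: $- \frac{463792}{141909977} \approx -0.0032682$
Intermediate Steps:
$u{\left(K \right)} = 5 + K$
$E{\left(L \right)} = - \frac{8}{253}$ ($E{\left(L \right)} = \frac{5 + 3}{-253} = 8 \left(- \frac{1}{253}\right) = - \frac{8}{253}$)
$I = \frac{560909}{57974}$ ($I = 9 - - \frac{39143}{57974} = 9 + \frac{39143}{57974} = \frac{560909}{57974} \approx 9.6752$)
$\frac{E{\left(c \right)}}{I} = - \frac{8}{253 \cdot \frac{560909}{57974}} = \left(- \frac{8}{253}\right) \frac{57974}{560909} = - \frac{463792}{141909977}$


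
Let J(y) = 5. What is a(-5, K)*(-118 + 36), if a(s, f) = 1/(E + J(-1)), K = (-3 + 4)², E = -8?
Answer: 82/3 ≈ 27.333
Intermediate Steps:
K = 1 (K = 1² = 1)
a(s, f) = -⅓ (a(s, f) = 1/(-8 + 5) = 1/(-3) = -⅓)
a(-5, K)*(-118 + 36) = -(-118 + 36)/3 = -⅓*(-82) = 82/3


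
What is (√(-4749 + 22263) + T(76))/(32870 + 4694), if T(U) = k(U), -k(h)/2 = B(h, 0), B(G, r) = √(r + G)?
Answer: -√19/9391 + 3*√1946/37564 ≈ 0.0030589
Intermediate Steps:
B(G, r) = √(G + r)
k(h) = -2*√h (k(h) = -2*√(h + 0) = -2*√h)
T(U) = -2*√U
(√(-4749 + 22263) + T(76))/(32870 + 4694) = (√(-4749 + 22263) - 4*√19)/(32870 + 4694) = (√17514 - 4*√19)/37564 = (3*√1946 - 4*√19)*(1/37564) = (-4*√19 + 3*√1946)*(1/37564) = -√19/9391 + 3*√1946/37564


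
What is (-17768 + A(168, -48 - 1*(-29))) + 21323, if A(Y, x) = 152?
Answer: 3707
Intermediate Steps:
(-17768 + A(168, -48 - 1*(-29))) + 21323 = (-17768 + 152) + 21323 = -17616 + 21323 = 3707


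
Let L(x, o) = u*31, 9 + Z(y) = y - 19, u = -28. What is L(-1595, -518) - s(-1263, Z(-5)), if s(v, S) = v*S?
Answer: -42547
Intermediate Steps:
Z(y) = -28 + y (Z(y) = -9 + (y - 19) = -9 + (-19 + y) = -28 + y)
s(v, S) = S*v
L(x, o) = -868 (L(x, o) = -28*31 = -868)
L(-1595, -518) - s(-1263, Z(-5)) = -868 - (-28 - 5)*(-1263) = -868 - (-33)*(-1263) = -868 - 1*41679 = -868 - 41679 = -42547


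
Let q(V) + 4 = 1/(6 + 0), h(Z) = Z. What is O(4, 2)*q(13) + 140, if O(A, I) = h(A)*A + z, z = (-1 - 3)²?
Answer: 52/3 ≈ 17.333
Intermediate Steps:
z = 16 (z = (-4)² = 16)
O(A, I) = 16 + A² (O(A, I) = A*A + 16 = A² + 16 = 16 + A²)
q(V) = -23/6 (q(V) = -4 + 1/(6 + 0) = -4 + 1/6 = -4 + ⅙ = -23/6)
O(4, 2)*q(13) + 140 = (16 + 4²)*(-23/6) + 140 = (16 + 16)*(-23/6) + 140 = 32*(-23/6) + 140 = -368/3 + 140 = 52/3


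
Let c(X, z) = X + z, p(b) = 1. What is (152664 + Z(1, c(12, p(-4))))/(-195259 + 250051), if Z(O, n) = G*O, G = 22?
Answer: 76343/27396 ≈ 2.7866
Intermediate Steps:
Z(O, n) = 22*O
(152664 + Z(1, c(12, p(-4))))/(-195259 + 250051) = (152664 + 22*1)/(-195259 + 250051) = (152664 + 22)/54792 = 152686*(1/54792) = 76343/27396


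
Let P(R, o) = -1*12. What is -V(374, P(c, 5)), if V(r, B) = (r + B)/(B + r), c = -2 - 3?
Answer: -1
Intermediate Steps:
c = -5
P(R, o) = -12
V(r, B) = 1 (V(r, B) = (B + r)/(B + r) = 1)
-V(374, P(c, 5)) = -1*1 = -1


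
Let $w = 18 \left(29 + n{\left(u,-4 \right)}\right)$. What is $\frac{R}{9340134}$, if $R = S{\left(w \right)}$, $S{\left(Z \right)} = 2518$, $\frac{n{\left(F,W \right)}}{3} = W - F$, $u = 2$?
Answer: $\frac{1259}{4670067} \approx 0.00026959$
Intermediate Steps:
$n{\left(F,W \right)} = - 3 F + 3 W$ ($n{\left(F,W \right)} = 3 \left(W - F\right) = - 3 F + 3 W$)
$w = 198$ ($w = 18 \left(29 + \left(\left(-3\right) 2 + 3 \left(-4\right)\right)\right) = 18 \left(29 - 18\right) = 18 \cdot 11 = 198$)
$R = 2518$
$\frac{R}{9340134} = \frac{2518}{9340134} = 2518 \cdot \frac{1}{9340134} = \frac{1259}{4670067}$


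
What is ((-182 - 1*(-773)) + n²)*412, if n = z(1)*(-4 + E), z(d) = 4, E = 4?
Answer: 243492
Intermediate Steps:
n = 0 (n = 4*(-4 + 4) = 4*0 = 0)
((-182 - 1*(-773)) + n²)*412 = ((-182 - 1*(-773)) + 0²)*412 = ((-182 + 773) + 0)*412 = (591 + 0)*412 = 591*412 = 243492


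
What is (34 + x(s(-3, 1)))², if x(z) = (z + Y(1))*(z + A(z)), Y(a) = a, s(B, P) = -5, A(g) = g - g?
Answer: 2916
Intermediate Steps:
A(g) = 0
x(z) = z*(1 + z) (x(z) = (z + 1)*(z + 0) = (1 + z)*z = z*(1 + z))
(34 + x(s(-3, 1)))² = (34 - 5*(1 - 5))² = (34 - 5*(-4))² = (34 + 20)² = 54² = 2916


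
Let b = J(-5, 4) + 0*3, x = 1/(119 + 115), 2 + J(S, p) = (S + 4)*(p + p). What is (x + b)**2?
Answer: 5470921/54756 ≈ 99.915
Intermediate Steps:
J(S, p) = -2 + 2*p*(4 + S) (J(S, p) = -2 + (S + 4)*(p + p) = -2 + (4 + S)*(2*p) = -2 + 2*p*(4 + S))
x = 1/234 ≈ 0.0042735
b = -10 (b = (-2 + 8*4 + 2*(-5)*4) + 0*3 = (-2 + 32 - 40) + 0 = -10 + 0 = -10)
(x + b)**2 = (1/234 - 10)**2 = (-2339/234)**2 = 5470921/54756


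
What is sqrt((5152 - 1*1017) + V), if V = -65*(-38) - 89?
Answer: 6*sqrt(181) ≈ 80.722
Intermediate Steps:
V = 2381 (V = 2470 - 89 = 2381)
sqrt((5152 - 1*1017) + V) = sqrt((5152 - 1*1017) + 2381) = sqrt((5152 - 1017) + 2381) = sqrt(4135 + 2381) = sqrt(6516) = 6*sqrt(181)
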